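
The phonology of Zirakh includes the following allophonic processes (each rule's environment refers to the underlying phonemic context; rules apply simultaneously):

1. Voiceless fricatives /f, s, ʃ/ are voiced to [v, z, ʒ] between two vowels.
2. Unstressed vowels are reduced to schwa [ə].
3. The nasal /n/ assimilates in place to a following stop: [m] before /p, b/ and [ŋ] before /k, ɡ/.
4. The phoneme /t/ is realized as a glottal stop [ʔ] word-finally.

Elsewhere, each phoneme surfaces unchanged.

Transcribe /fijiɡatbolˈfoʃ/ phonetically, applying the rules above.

/f/ (word-initial): rule 1 targets it, but not between two vowels → unchanged [f].
/i/ (between /f/ and /j/): in an unstressed syllable, so rule 2 applies → [ə].
/j/ stays [j].
/i/ (between /j/ and /ɡ/) occurs in an unstressed syllable → [ə] by rule 2.
/ɡ/ stays [ɡ].
/a/ (between /ɡ/ and /t/) occurs in an unstressed syllable → [ə] by rule 2.
/t/ (between /a/ and /b/): rule 4 targets it, but not word-finally → unchanged [t].
/b/ — not in any rule's target class → [b].
/o/ (between /b/ and /l/): in an unstressed syllable, so rule 2 applies → [ə].
/l/ — not in any rule's target class → [l].
/f/ (between /l/ and /o/) fails the environment for rule 1, so it stays [f].
/o/ (between /f/ and /ʃ/) fails the environment for rule 2, so it stays [o].
/ʃ/ (word-final): rule 1 targets it, but not between two vowels → unchanged [ʃ].

[fəjəɡətbəlˈfoʃ]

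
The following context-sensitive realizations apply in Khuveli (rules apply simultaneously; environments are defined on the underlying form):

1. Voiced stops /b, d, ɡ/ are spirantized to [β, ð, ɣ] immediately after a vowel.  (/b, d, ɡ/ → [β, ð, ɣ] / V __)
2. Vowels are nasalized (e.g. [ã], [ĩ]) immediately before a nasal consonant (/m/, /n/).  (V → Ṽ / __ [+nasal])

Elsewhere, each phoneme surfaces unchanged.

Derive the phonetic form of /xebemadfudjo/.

/x/ (word-initial): no rule targets it → [x].
/e/ (between /x/ and /b/) is in the target of rule 2 but the environment (before a nasal consonant) is not met → [e].
/b/ — between /e/ and /e/, immediately after a vowel — surfaces as [β] (rule 1).
Rule 2 applies to /e/ (between /b/ and /m/: before a nasal consonant) → [ẽ].
/m/ (between /e/ and /a/) is unaffected → [m].
/a/ (between /m/ and /d/) is in the target of rule 2 but the environment (before a nasal consonant) is not met → [a].
/d/ (between /a/ and /f/) occurs immediately after a vowel → [ð] by rule 1.
/f/ (between /d/ and /u/) is unaffected → [f].
/u/ (between /f/ and /d/): rule 2 targets it, but not before a nasal consonant → unchanged [u].
/d/ meets the environment for rule 1 (immediately after a vowel) → [ð].
/j/ stays [j].
/o/ (word-final): rule 2 targets it, but not before a nasal consonant → unchanged [o].

[xeβẽmaðfuðjo]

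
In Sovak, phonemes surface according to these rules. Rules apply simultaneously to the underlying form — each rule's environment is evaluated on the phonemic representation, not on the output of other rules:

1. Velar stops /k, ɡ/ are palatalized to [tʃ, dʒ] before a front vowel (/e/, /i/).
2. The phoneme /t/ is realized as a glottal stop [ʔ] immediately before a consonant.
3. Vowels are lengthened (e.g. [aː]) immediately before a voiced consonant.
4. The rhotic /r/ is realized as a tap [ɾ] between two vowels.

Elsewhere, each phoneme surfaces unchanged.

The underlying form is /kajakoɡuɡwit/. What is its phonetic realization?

[kaːjakoːɡuːɡwit]

/k/ (word-initial) is in the target of rule 1 but the environment (before a front vowel) is not met → [k].
/a/ meets the environment for rule 3 (before a voiced consonant) → [aː].
/a/ (between /j/ and /k/) is in the target of rule 3 but the environment (before a voiced consonant) is not met → [a].
/k/ — between /a/ and /o/; rule 1 does not apply here → [k].
Rule 3 applies to /o/ (between /k/ and /ɡ/: before a voiced consonant) → [oː].
/ɡ/ (between /o/ and /u/) is in the target of rule 1 but the environment (before a front vowel) is not met → [ɡ].
/u/ (between /ɡ/ and /ɡ/): before a voiced consonant, so rule 3 applies → [uː].
/ɡ/ (between /u/ and /w/) is in the target of rule 1 but the environment (before a front vowel) is not met → [ɡ].
/i/ (between /w/ and /t/) is in the target of rule 3 but the environment (before a voiced consonant) is not met → [i].
/t/ (word-final): rule 2 targets it, but not immediately before a consonant → unchanged [t].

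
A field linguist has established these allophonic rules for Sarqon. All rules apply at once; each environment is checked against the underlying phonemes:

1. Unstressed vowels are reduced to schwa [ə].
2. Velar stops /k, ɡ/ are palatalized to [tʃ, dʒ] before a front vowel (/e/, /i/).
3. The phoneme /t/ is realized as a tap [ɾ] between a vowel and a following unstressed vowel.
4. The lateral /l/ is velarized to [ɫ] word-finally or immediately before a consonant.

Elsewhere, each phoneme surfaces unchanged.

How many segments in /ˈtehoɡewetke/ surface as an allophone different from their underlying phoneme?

Segments that undergo a rule: /o/ → [ə] (rule 1); /ɡ/ → [dʒ] (rule 2); /e/ → [ə] (rule 1); /e/ → [ə] (rule 1); /k/ → [tʃ] (rule 2); /e/ → [ə] (rule 1).
All other segments surface unchanged.

6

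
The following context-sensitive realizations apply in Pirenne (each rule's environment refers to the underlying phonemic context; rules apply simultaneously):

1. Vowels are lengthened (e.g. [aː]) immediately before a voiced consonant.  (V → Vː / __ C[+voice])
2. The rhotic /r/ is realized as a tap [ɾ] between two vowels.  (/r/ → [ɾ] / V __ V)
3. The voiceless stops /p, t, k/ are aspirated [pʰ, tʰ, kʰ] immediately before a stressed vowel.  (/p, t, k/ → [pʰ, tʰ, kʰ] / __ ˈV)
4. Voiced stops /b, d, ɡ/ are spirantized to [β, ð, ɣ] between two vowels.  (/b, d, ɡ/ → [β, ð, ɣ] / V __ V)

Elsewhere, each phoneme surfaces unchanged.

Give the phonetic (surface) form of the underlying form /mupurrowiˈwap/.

[mupuːrroːwiːˈwap]

/m/ — not in any rule's target class → [m].
/u/ (between /m/ and /p/) is in the target of rule 1 but the environment (before a voiced consonant) is not met → [u].
/p/ (between /u/ and /u/): rule 3 targets it, but not immediately before a stressed vowel → unchanged [p].
/u/ — between /p/ and /r/, before a voiced consonant — surfaces as [uː] (rule 1).
/r/ (between /u/ and /r/): rule 2 targets it, but not between two vowels → unchanged [r].
/r/ (between /r/ and /o/): rule 2 targets it, but not between two vowels → unchanged [r].
/o/ meets the environment for rule 1 (before a voiced consonant) → [oː].
/w/ — not in any rule's target class → [w].
/i/ (between /w/ and /w/) occurs before a voiced consonant → [iː] by rule 1.
/w/ (between /i/ and /a/): no rule targets it → [w].
/a/ (between /w/ and /p/) is in the target of rule 1 but the environment (before a voiced consonant) is not met → [a].
/p/ (word-final) is in the target of rule 3 but the environment (immediately before a stressed vowel) is not met → [p].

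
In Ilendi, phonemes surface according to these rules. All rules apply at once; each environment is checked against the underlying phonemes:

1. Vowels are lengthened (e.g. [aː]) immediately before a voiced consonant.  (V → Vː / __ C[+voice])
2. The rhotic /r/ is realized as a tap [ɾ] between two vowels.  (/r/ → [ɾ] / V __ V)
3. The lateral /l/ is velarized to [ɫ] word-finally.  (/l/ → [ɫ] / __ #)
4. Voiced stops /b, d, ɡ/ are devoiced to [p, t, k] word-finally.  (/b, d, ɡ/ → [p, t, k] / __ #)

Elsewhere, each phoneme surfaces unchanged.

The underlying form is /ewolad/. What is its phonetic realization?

[eːwoːlaːt]

/e/ meets the environment for rule 1 (before a voiced consonant) → [eː].
/w/ stays [w].
/o/ meets the environment for rule 1 (before a voiced consonant) → [oː].
/l/ — between /o/ and /a/; rule 3 does not apply here → [l].
/a/ meets the environment for rule 1 (before a voiced consonant) → [aː].
/d/ meets the environment for rule 4 (word-finally) → [t].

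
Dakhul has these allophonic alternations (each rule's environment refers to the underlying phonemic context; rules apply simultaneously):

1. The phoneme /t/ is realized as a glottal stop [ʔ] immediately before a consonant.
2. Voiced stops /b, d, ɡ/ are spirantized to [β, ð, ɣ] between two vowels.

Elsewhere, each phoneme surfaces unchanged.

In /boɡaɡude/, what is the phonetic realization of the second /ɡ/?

Rule 2 applies to /ɡ/ (between /a/ and /u/: between two vowels) → [ɣ].

[ɣ]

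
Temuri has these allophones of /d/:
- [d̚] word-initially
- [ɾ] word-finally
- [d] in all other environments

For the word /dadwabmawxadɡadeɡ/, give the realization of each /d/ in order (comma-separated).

[d̚], [d], [d], [d]

Occurrence 1 (position 1): word-initially → [d̚].
Occurrence 2 (position 3): no conditioning environment matches → elsewhere allophone [d].
Occurrence 3 (position 12): no conditioning environment matches → elsewhere allophone [d].
Occurrence 4 (position 15): no conditioning environment matches → elsewhere allophone [d].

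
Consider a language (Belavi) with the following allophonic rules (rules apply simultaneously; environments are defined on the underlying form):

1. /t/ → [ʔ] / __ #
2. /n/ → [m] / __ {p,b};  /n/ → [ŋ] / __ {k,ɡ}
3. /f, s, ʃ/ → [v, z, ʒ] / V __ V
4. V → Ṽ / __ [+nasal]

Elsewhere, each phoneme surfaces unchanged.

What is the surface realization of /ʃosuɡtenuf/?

/ʃ/ (word-initial) is in the target of rule 3 but the environment (between two vowels) is not met → [ʃ].
/o/ (between /ʃ/ and /s/): rule 4 targets it, but not before a nasal consonant → unchanged [o].
/s/ (between /o/ and /u/): between two vowels, so rule 3 applies → [z].
/u/ (between /s/ and /ɡ/) is in the target of rule 4 but the environment (before a nasal consonant) is not met → [u].
/t/ (between /ɡ/ and /e/): rule 1 targets it, but not word-finally → unchanged [t].
/e/ meets the environment for rule 4 (before a nasal consonant) → [ẽ].
/n/ (between /e/ and /u/) fails the environment for rule 2, so it stays [n].
/u/ (between /n/ and /f/) fails the environment for rule 4, so it stays [u].
/f/ (word-final) is in the target of rule 3 but the environment (between two vowels) is not met → [f].

[ʃozuɡtẽnuf]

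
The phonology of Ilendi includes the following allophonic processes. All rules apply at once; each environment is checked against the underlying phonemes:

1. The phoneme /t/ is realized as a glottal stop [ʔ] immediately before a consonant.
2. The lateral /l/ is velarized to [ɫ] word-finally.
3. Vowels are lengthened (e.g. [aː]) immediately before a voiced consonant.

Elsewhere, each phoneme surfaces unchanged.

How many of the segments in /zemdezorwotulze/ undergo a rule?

4

Segments that undergo a rule: /e/ → [eː] (rule 3); /e/ → [eː] (rule 3); /o/ → [oː] (rule 3); /u/ → [uː] (rule 3).
All other segments surface unchanged.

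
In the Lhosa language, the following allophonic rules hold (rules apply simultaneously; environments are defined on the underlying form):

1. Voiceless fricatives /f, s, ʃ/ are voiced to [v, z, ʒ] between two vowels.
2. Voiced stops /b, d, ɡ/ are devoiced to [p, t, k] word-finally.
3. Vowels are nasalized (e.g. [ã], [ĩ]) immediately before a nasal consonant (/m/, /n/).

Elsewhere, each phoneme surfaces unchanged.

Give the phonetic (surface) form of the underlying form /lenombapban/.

[lẽnõmbapbãn]

/l/ — not in any rule's target class → [l].
/e/ (between /l/ and /n/): before a nasal consonant, so rule 3 applies → [ẽ].
/n/ (between /e/ and /o/) is unaffected → [n].
/o/ (between /n/ and /m/): before a nasal consonant, so rule 3 applies → [õ].
/m/ stays [m].
/b/ (between /m/ and /a/): rule 2 targets it, but not word-finally → unchanged [b].
/a/ (between /b/ and /p/) fails the environment for rule 3, so it stays [a].
/p/ — not in any rule's target class → [p].
/b/ (between /p/ and /a/) is in the target of rule 2 but the environment (word-finally) is not met → [b].
Rule 3 applies to /a/ (between /b/ and /n/: before a nasal consonant) → [ã].
/n/ (word-final) is unaffected → [n].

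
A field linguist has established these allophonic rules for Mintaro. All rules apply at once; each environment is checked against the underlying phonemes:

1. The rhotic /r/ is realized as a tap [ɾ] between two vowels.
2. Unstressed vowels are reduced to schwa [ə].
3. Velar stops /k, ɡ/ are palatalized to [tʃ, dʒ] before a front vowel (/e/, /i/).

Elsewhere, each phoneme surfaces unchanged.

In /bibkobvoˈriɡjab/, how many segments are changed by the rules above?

Segments that undergo a rule: /i/ → [ə] (rule 2); /o/ → [ə] (rule 2); /o/ → [ə] (rule 2); /r/ → [ɾ] (rule 1); /a/ → [ə] (rule 2).
All other segments surface unchanged.

5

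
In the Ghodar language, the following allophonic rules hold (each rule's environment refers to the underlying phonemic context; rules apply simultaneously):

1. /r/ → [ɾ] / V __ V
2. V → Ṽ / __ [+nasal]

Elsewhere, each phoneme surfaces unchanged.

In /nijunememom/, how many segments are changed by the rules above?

Segments that undergo a rule: /u/ → [ũ] (rule 2); /e/ → [ẽ] (rule 2); /e/ → [ẽ] (rule 2); /o/ → [õ] (rule 2).
All other segments surface unchanged.

4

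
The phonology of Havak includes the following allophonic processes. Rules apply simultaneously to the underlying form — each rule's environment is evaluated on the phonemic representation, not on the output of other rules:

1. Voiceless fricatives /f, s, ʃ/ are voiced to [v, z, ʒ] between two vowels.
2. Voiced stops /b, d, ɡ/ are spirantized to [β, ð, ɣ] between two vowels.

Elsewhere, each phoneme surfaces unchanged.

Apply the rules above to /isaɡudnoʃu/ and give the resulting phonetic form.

[izaɣudnoʒu]

/i/ (word-initial) is unaffected → [i].
/s/ meets the environment for rule 1 (between two vowels) → [z].
/a/ (between /s/ and /ɡ/) is unaffected → [a].
/ɡ/ (between /a/ and /u/): between two vowels, so rule 2 applies → [ɣ].
/u/ stays [u].
/d/ (between /u/ and /n/) fails the environment for rule 2, so it stays [d].
/n/ (between /d/ and /o/): no rule targets it → [n].
/o/ (between /n/ and /ʃ/) is unaffected → [o].
/ʃ/ (between /o/ and /u/) occurs between two vowels → [ʒ] by rule 1.
/u/ — not in any rule's target class → [u].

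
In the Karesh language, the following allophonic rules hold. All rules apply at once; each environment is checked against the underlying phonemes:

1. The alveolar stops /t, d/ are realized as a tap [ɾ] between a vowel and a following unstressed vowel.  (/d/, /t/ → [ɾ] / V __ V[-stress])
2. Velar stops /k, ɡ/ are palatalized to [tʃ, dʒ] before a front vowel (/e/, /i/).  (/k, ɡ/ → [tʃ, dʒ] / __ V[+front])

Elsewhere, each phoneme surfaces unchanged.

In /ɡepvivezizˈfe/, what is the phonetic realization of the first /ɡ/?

/ɡ/ (word-initial) occurs before a front vowel → [dʒ] by rule 2.

[dʒ]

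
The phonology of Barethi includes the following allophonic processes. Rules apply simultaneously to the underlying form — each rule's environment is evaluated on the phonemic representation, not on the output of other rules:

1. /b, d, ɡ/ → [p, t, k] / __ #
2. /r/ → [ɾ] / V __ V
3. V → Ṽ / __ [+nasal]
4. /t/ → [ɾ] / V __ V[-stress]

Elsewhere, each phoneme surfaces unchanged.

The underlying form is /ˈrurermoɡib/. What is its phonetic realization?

/r/ — word-initial; rule 2 does not apply here → [r].
/u/ (between /r/ and /r/) is in the target of rule 3 but the environment (before a nasal consonant) is not met → [u].
Rule 2 applies to /r/ (between /u/ and /e/: between two vowels) → [ɾ].
/e/ (between /r/ and /r/) is in the target of rule 3 but the environment (before a nasal consonant) is not met → [e].
/r/ (between /e/ and /m/) is in the target of rule 2 but the environment (between two vowels) is not met → [r].
/m/ stays [m].
/o/ (between /m/ and /ɡ/) is in the target of rule 3 but the environment (before a nasal consonant) is not met → [o].
/ɡ/ — between /o/ and /i/; rule 1 does not apply here → [ɡ].
/i/ (between /ɡ/ and /b/) is in the target of rule 3 but the environment (before a nasal consonant) is not met → [i].
/b/ (word-final): word-finally, so rule 1 applies → [p].

[ˈruɾermoɡip]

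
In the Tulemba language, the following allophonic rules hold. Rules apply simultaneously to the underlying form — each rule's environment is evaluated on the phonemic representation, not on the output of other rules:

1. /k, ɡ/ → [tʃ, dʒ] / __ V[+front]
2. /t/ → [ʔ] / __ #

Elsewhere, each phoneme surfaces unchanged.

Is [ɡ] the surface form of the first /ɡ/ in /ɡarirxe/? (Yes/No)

Yes

/ɡ/ — word-initial; rule 1 does not apply here → [ɡ].
The actual realization is [ɡ], which matches [ɡ].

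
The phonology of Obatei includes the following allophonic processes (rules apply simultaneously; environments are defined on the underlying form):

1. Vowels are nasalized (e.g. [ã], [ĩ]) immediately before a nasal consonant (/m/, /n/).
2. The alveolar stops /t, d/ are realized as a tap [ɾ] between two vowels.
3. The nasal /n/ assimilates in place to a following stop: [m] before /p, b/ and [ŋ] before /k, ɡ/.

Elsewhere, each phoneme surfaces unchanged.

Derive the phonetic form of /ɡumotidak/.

/ɡ/ (word-initial): no rule targets it → [ɡ].
Rule 1 applies to /u/ (between /ɡ/ and /m/: before a nasal consonant) → [ũ].
/m/ — not in any rule's target class → [m].
/o/ (between /m/ and /t/) fails the environment for rule 1, so it stays [o].
/t/ — between /o/ and /i/, between two vowels — surfaces as [ɾ] (rule 2).
/i/ (between /t/ and /d/) fails the environment for rule 1, so it stays [i].
Rule 2 applies to /d/ (between /i/ and /a/: between two vowels) → [ɾ].
/a/ — between /d/ and /k/; rule 1 does not apply here → [a].
/k/ stays [k].

[ɡũmoɾiɾak]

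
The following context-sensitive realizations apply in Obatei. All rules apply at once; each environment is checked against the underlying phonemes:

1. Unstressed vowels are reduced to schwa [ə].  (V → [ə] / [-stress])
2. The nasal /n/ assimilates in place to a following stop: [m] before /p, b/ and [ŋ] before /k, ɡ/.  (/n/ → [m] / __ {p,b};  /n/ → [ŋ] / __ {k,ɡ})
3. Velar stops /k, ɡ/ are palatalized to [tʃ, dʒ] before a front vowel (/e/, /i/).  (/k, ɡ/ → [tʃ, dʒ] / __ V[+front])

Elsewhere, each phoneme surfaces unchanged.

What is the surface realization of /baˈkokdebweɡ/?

[bəˈkokdəbwəɡ]

/b/ (word-initial) is unaffected → [b].
/a/ (between /b/ and /k/) occurs in an unstressed syllable → [ə] by rule 1.
/k/ (between /a/ and /o/) fails the environment for rule 3, so it stays [k].
/o/ (between /k/ and /k/) is in the target of rule 1 but the environment (in an unstressed syllable) is not met → [o].
/k/ (between /o/ and /d/) is in the target of rule 3 but the environment (before a front vowel) is not met → [k].
/d/ stays [d].
/e/ (between /d/ and /b/) occurs in an unstressed syllable → [ə] by rule 1.
/b/ stays [b].
/w/ stays [w].
Rule 1 applies to /e/ (between /w/ and /ɡ/: in an unstressed syllable) → [ə].
/ɡ/ (word-final) is in the target of rule 3 but the environment (before a front vowel) is not met → [ɡ].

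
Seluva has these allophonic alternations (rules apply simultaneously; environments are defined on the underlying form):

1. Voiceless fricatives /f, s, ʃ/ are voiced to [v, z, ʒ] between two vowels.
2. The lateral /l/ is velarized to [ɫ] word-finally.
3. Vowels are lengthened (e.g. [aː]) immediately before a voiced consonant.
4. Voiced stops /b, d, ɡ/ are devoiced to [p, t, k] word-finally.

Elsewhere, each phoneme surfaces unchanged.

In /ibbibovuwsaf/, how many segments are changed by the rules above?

Segments that undergo a rule: /i/ → [iː] (rule 3); /i/ → [iː] (rule 3); /o/ → [oː] (rule 3); /u/ → [uː] (rule 3).
All other segments surface unchanged.

4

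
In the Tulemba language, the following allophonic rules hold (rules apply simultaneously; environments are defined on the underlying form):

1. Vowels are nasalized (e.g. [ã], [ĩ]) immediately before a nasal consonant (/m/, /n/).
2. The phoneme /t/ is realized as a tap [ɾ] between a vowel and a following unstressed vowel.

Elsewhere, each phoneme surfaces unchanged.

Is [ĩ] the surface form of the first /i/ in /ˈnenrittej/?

No

/i/ — between /r/ and /t/; rule 1 does not apply here → [i].
The actual realization is [i], not [ĩ].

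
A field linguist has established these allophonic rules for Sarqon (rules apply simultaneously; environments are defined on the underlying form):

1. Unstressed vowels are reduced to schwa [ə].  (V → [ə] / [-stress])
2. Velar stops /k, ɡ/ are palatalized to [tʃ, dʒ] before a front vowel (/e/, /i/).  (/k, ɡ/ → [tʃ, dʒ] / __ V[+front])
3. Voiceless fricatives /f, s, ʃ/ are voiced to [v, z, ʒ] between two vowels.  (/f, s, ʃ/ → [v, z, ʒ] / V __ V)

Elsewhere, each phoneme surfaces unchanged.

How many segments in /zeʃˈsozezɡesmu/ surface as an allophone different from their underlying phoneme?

5

Segments that undergo a rule: /e/ → [ə] (rule 1); /e/ → [ə] (rule 1); /ɡ/ → [dʒ] (rule 2); /e/ → [ə] (rule 1); /u/ → [ə] (rule 1).
All other segments surface unchanged.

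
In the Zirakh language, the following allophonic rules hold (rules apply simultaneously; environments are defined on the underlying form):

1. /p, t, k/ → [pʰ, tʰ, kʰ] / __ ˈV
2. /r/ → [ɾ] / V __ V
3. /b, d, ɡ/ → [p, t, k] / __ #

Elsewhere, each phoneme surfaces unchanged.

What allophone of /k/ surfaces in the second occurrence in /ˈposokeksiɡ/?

/k/ (between /e/ and /s/) is in the target of rule 1 but the environment (immediately before a stressed vowel) is not met → [k].

[k]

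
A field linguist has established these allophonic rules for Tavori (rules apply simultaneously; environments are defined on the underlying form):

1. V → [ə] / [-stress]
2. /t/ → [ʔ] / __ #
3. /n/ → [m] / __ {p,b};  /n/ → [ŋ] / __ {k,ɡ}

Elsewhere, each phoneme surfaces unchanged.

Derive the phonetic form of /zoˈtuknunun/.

[zəˈtuknənən]

/z/ (word-initial): no rule targets it → [z].
/o/ (between /z/ and /t/): in an unstressed syllable, so rule 1 applies → [ə].
/t/ (between /o/ and /u/) is in the target of rule 2 but the environment (word-finally) is not met → [t].
/u/ — between /t/ and /k/; rule 1 does not apply here → [u].
/k/ — not in any rule's target class → [k].
/n/ (between /k/ and /u/) fails the environment for rule 3, so it stays [n].
/u/ meets the environment for rule 1 (in an unstressed syllable) → [ə].
/n/ (between /u/ and /u/) is in the target of rule 3 but the environment (before a labial or velar stop) is not met → [n].
/u/ meets the environment for rule 1 (in an unstressed syllable) → [ə].
/n/ — word-final; rule 3 does not apply here → [n].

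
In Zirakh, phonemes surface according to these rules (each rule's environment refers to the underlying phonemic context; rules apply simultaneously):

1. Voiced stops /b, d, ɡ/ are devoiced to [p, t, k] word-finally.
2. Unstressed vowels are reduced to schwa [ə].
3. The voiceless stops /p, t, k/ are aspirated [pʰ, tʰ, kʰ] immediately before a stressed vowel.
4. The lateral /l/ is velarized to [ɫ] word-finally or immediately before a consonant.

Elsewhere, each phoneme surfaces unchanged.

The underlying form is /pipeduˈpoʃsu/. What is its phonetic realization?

[pəpədəˈpʰoʃsə]

/p/ (word-initial) is in the target of rule 3 but the environment (immediately before a stressed vowel) is not met → [p].
/i/ meets the environment for rule 2 (in an unstressed syllable) → [ə].
/p/ (between /i/ and /e/) is in the target of rule 3 but the environment (immediately before a stressed vowel) is not met → [p].
/e/ — between /p/ and /d/, in an unstressed syllable — surfaces as [ə] (rule 2).
/d/ (between /e/ and /u/) is in the target of rule 1 but the environment (word-finally) is not met → [d].
/u/ meets the environment for rule 2 (in an unstressed syllable) → [ə].
Rule 3 applies to /p/ (between /u/ and /o/: immediately before a stressed vowel) → [pʰ].
/o/ — between /p/ and /ʃ/; rule 2 does not apply here → [o].
/ʃ/ — not in any rule's target class → [ʃ].
/s/ (between /ʃ/ and /u/): no rule targets it → [s].
Rule 2 applies to /u/ (word-final: in an unstressed syllable) → [ə].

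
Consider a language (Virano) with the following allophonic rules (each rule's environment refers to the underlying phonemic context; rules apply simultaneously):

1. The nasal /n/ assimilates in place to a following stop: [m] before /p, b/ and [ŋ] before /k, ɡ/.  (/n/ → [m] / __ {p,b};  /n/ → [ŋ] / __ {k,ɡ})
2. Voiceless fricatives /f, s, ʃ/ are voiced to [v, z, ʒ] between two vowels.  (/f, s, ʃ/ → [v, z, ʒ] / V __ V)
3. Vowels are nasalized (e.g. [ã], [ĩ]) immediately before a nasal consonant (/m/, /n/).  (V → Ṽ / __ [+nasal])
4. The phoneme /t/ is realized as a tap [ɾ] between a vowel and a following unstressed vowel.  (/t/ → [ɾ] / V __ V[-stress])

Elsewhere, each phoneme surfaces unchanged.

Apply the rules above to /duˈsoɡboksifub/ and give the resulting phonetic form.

[duˈzoɡboksivub]

/u/ (between /d/ and /s/): rule 3 targets it, but not before a nasal consonant → unchanged [u].
/s/ meets the environment for rule 2 (between two vowels) → [z].
/o/ — between /s/ and /ɡ/; rule 3 does not apply here → [o].
/o/ (between /b/ and /k/): rule 3 targets it, but not before a nasal consonant → unchanged [o].
/s/ (between /k/ and /i/) fails the environment for rule 2, so it stays [s].
/i/ — between /s/ and /f/; rule 3 does not apply here → [i].
/f/ — between /i/ and /u/, between two vowels — surfaces as [v] (rule 2).
/u/ — between /f/ and /b/; rule 3 does not apply here → [u].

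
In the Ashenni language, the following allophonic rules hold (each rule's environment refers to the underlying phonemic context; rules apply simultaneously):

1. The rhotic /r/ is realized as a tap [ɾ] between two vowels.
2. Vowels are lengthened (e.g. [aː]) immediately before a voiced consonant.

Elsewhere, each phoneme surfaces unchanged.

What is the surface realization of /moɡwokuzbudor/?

/o/ (between /m/ and /ɡ/): before a voiced consonant, so rule 2 applies → [oː].
/o/ (between /w/ and /k/): rule 2 targets it, but not before a voiced consonant → unchanged [o].
/u/ — between /k/ and /z/, before a voiced consonant — surfaces as [uː] (rule 2).
Rule 2 applies to /u/ (between /b/ and /d/: before a voiced consonant) → [uː].
/o/ — between /d/ and /r/, before a voiced consonant — surfaces as [oː] (rule 2).
/r/ (word-final) fails the environment for rule 1, so it stays [r].

[moːɡwokuːzbuːdoːr]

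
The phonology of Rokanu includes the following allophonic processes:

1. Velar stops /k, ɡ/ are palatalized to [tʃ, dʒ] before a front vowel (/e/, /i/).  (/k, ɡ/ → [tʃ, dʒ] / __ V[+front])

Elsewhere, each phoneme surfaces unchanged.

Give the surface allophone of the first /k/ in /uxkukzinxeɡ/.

/k/ (between /x/ and /u/) is in the target of rule 1 but the environment (before a front vowel) is not met → [k].

[k]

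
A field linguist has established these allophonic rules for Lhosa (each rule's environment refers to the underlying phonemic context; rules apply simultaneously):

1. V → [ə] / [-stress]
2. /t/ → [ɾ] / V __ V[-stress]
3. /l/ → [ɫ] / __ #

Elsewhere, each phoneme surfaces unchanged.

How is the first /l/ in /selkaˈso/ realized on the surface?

[l]

/l/ — between /e/ and /k/; rule 3 does not apply here → [l].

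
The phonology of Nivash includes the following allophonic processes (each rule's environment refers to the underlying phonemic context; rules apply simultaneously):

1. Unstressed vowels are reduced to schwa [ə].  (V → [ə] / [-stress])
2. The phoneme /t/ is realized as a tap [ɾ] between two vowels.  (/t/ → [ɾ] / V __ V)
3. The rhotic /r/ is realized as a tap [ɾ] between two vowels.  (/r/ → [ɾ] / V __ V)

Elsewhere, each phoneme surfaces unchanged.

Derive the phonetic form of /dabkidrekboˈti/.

[dəbkədrəkbəˈɾi]

/a/ (between /d/ and /b/) occurs in an unstressed syllable → [ə] by rule 1.
/i/ (between /k/ and /d/) occurs in an unstressed syllable → [ə] by rule 1.
/r/ (between /d/ and /e/) is in the target of rule 3 but the environment (between two vowels) is not met → [r].
/e/ (between /r/ and /k/): in an unstressed syllable, so rule 1 applies → [ə].
/o/ meets the environment for rule 1 (in an unstressed syllable) → [ə].
/t/ (between /o/ and /i/) occurs between two vowels → [ɾ] by rule 2.
/i/ (word-final) is in the target of rule 1 but the environment (in an unstressed syllable) is not met → [i].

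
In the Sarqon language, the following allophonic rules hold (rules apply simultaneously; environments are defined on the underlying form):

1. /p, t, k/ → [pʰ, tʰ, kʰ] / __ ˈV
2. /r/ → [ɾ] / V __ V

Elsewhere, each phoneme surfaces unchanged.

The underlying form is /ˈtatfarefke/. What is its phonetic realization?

/t/ meets the environment for rule 1 (immediately before a stressed vowel) → [tʰ].
/t/ (between /a/ and /f/) is in the target of rule 1 but the environment (immediately before a stressed vowel) is not met → [t].
/r/ (between /a/ and /e/) occurs between two vowels → [ɾ] by rule 2.
/k/ — between /f/ and /e/; rule 1 does not apply here → [k].

[ˈtʰatfaɾefke]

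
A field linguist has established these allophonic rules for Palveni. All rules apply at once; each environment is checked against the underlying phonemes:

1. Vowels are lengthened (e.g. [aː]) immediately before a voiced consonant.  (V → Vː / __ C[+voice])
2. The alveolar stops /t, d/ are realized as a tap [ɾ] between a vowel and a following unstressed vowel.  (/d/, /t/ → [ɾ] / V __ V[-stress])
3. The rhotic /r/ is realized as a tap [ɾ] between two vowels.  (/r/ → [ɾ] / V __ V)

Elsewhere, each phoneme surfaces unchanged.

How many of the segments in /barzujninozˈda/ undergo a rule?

Segments that undergo a rule: /a/ → [aː] (rule 1); /u/ → [uː] (rule 1); /i/ → [iː] (rule 1); /o/ → [oː] (rule 1).
All other segments surface unchanged.

4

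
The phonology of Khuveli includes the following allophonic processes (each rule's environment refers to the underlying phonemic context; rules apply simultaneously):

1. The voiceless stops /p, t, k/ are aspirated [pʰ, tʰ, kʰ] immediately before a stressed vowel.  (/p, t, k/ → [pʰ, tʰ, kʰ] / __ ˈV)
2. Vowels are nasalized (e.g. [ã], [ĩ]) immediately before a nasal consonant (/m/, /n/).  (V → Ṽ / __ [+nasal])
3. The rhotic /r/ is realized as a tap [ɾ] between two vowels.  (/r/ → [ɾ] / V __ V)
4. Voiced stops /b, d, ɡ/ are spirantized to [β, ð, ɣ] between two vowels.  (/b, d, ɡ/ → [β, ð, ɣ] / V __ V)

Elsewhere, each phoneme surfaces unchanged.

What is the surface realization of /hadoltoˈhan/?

/h/ — not in any rule's target class → [h].
/a/ — between /h/ and /d/; rule 2 does not apply here → [a].
/d/ (between /a/ and /o/) occurs between two vowels → [ð] by rule 4.
/o/ (between /d/ and /l/) is in the target of rule 2 but the environment (before a nasal consonant) is not met → [o].
/l/ (between /o/ and /t/) is unaffected → [l].
/t/ (between /l/ and /o/) fails the environment for rule 1, so it stays [t].
/o/ — between /t/ and /h/; rule 2 does not apply here → [o].
/h/ (between /o/ and /a/) is unaffected → [h].
/a/ — between /h/ and /n/, before a nasal consonant — surfaces as [ã] (rule 2).
/n/ (word-final): no rule targets it → [n].

[haðoltoˈhãn]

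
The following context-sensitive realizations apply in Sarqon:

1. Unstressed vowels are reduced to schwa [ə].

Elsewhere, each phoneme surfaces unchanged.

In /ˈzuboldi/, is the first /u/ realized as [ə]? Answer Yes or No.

/u/ (between /z/ and /b/) is in the target of rule 1 but the environment (in an unstressed syllable) is not met → [u].
The actual realization is [u], not [ə].

No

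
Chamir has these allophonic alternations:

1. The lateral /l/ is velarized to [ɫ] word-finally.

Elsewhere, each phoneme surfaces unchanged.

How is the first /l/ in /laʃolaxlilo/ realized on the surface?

/l/ (word-initial) is in the target of rule 1 but the environment (word-finally) is not met → [l].

[l]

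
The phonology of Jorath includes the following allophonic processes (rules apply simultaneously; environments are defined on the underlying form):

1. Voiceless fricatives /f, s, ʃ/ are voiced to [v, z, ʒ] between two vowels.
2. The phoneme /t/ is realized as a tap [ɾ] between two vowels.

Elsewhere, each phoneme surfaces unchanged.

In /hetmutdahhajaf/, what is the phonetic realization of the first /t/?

[t]

/t/ (between /e/ and /m/) fails the environment for rule 2, so it stays [t].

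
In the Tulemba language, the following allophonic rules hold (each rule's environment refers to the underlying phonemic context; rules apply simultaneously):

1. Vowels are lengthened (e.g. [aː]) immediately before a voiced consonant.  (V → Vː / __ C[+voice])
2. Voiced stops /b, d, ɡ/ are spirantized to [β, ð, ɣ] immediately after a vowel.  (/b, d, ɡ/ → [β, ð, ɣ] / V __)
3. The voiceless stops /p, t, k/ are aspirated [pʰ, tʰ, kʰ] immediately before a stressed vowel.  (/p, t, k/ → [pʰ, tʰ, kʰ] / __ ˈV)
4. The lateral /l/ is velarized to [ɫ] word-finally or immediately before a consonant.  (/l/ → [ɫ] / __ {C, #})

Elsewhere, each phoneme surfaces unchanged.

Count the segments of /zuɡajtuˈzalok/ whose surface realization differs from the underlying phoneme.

5

Segments that undergo a rule: /u/ → [uː] (rule 1); /ɡ/ → [ɣ] (rule 2); /a/ → [aː] (rule 1); /u/ → [uː] (rule 1); /a/ → [aː] (rule 1).
All other segments surface unchanged.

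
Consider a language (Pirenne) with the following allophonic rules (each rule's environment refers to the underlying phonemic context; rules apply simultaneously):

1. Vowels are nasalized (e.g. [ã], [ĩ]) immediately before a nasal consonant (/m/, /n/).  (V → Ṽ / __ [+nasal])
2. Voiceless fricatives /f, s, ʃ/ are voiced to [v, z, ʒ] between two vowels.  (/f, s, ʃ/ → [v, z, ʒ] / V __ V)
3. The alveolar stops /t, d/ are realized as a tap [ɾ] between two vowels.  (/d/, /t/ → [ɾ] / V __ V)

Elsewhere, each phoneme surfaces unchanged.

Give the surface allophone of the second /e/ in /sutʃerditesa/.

/e/ (between /t/ and /s/) fails the environment for rule 1, so it stays [e].

[e]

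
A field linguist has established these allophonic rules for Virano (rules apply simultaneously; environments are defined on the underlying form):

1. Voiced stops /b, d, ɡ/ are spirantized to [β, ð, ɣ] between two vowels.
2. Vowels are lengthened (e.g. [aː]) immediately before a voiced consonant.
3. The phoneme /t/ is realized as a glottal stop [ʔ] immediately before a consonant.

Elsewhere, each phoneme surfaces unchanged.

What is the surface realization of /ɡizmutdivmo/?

[ɡiːzmuʔdiːvmo]

/ɡ/ (word-initial) is in the target of rule 1 but the environment (between two vowels) is not met → [ɡ].
/i/ (between /ɡ/ and /z/): before a voiced consonant, so rule 2 applies → [iː].
/z/ — not in any rule's target class → [z].
/m/ stays [m].
/u/ (between /m/ and /t/): rule 2 targets it, but not before a voiced consonant → unchanged [u].
/t/ — between /u/ and /d/, immediately before a consonant — surfaces as [ʔ] (rule 3).
/d/ — between /t/ and /i/; rule 1 does not apply here → [d].
/i/ — between /d/ and /v/, before a voiced consonant — surfaces as [iː] (rule 2).
/v/ stays [v].
/m/ — not in any rule's target class → [m].
/o/ (word-final) fails the environment for rule 2, so it stays [o].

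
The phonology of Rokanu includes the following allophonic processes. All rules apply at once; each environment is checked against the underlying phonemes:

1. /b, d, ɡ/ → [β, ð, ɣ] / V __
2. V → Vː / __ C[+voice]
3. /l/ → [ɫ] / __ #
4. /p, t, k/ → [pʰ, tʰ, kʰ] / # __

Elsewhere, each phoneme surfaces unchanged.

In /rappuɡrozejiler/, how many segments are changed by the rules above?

6

Segments that undergo a rule: /u/ → [uː] (rule 2); /ɡ/ → [ɣ] (rule 1); /o/ → [oː] (rule 2); /e/ → [eː] (rule 2); /i/ → [iː] (rule 2); /e/ → [eː] (rule 2).
All other segments surface unchanged.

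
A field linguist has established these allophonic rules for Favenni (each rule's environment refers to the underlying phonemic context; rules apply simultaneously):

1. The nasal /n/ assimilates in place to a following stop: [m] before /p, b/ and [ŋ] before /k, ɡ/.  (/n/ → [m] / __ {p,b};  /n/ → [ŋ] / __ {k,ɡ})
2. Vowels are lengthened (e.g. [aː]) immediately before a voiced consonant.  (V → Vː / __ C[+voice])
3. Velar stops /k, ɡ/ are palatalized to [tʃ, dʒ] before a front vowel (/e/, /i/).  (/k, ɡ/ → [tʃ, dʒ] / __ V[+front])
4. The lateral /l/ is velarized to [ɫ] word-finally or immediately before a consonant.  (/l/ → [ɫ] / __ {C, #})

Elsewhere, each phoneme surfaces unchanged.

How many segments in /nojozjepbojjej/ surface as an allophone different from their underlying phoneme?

Segments that undergo a rule: /o/ → [oː] (rule 2); /o/ → [oː] (rule 2); /o/ → [oː] (rule 2); /e/ → [eː] (rule 2).
All other segments surface unchanged.

4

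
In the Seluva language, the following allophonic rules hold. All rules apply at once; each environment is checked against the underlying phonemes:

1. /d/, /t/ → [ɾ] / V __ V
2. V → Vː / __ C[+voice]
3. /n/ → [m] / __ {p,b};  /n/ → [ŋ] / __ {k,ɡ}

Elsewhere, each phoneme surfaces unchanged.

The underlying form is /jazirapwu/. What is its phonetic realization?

[jaːziːrapwu]

/a/ (between /j/ and /z/): before a voiced consonant, so rule 2 applies → [aː].
Rule 2 applies to /i/ (between /z/ and /r/: before a voiced consonant) → [iː].
/a/ (between /r/ and /p/): rule 2 targets it, but not before a voiced consonant → unchanged [a].
/u/ (word-final) is in the target of rule 2 but the environment (before a voiced consonant) is not met → [u].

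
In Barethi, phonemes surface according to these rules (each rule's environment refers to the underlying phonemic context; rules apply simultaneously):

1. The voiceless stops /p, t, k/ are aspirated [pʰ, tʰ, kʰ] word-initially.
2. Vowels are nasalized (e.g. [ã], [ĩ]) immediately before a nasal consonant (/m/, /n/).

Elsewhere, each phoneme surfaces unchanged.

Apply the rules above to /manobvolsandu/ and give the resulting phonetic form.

/m/ (word-initial): no rule targets it → [m].
Rule 2 applies to /a/ (between /m/ and /n/: before a nasal consonant) → [ã].
/n/ (between /a/ and /o/): no rule targets it → [n].
/o/ (between /n/ and /b/): rule 2 targets it, but not before a nasal consonant → unchanged [o].
/b/ stays [b].
/v/ (between /b/ and /o/) is unaffected → [v].
/o/ — between /v/ and /l/; rule 2 does not apply here → [o].
/l/ (between /o/ and /s/): no rule targets it → [l].
/s/ (between /l/ and /a/) is unaffected → [s].
/a/ (between /s/ and /n/) occurs before a nasal consonant → [ã] by rule 2.
/n/ stays [n].
/d/ stays [d].
/u/ (word-final) is in the target of rule 2 but the environment (before a nasal consonant) is not met → [u].

[mãnobvolsãndu]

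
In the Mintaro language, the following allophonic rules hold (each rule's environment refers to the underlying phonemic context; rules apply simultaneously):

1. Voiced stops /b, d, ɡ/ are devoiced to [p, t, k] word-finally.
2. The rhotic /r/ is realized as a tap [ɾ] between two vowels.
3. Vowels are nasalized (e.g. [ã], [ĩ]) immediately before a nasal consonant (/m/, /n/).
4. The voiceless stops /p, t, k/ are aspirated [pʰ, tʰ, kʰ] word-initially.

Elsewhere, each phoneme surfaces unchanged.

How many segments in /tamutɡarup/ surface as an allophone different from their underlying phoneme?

3

Segments that undergo a rule: /t/ → [tʰ] (rule 4); /a/ → [ã] (rule 3); /r/ → [ɾ] (rule 2).
All other segments surface unchanged.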